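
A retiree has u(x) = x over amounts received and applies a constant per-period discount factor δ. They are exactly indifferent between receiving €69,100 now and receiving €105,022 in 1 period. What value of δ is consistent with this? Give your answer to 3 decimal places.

δ ≈ 0.658

The payoff in 1 period is discounted by δ, so u(69100) = δ·u(105022) and δ = u(69100)/u(105022).
With u(x) = x: δ = 69100/105022 = 0.65796.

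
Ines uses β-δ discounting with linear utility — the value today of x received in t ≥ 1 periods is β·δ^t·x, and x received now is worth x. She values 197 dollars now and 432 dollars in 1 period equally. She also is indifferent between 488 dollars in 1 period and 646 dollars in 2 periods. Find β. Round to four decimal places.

The second indifference involves only future payoffs, so β cancels: β·δ^1·488 = β·δ^2·646, giving δ = 488/646 = 0.75542.
Now use the now-vs-future pair: 197 = β·δ·432 gives β = 197/(0.75542·432) ≈ 0.6037.

β ≈ 0.6037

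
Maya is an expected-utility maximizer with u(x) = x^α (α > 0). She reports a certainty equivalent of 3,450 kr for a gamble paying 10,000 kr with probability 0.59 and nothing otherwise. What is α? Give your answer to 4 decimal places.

EU(lottery) = 0.59·10000^α + 0.41·0 = 0.59·10000^α.
Equating: 3450^α = 0.59·10000^α, i.e. 0.3450^α = 0.59.
Take logs: α = ln 0.59 / ln(3450/10000) ≈ 0.495797.

α ≈ 0.4958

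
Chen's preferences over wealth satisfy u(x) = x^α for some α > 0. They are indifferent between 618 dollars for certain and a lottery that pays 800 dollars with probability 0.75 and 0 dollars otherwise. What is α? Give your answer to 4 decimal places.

Since u(0) = 0, the lottery's EU is 0.75·800^α.
Equating: 618^α = 0.75·800^α, i.e. 0.7725^α = 0.75.
Take logs: α = ln 0.75 / ln(618/800) ≈ 1.114514.

α ≈ 1.1145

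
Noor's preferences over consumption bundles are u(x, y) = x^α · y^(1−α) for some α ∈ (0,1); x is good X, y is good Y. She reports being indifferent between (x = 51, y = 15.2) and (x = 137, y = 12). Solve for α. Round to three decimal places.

Set the two utilities equal: 51^α·15.2^(1−α) = 137^α·12^(1−α).
(51/137)^α = (12/15.2)^(1−α); take logs: α·ln(51/137) = (1−α)·ln(12/15.2), i.e. α·-0.988155 = (1−α)·-0.236389.
So α/(1−α) = (-0.236389)/(-0.988155) = 0.239223, and α = 0.239223/1.239223 ≈ 0.193.

α ≈ 0.193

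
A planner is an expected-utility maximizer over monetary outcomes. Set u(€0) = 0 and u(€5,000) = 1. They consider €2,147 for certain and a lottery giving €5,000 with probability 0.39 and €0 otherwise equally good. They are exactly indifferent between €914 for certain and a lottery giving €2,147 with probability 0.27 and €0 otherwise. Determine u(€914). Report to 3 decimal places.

0.105

From the first indifference, u(€2,147) = 0.39·u(€5,000) + 0.61·u(€0) = 0.39·1 + 0.61·0 = 0.39.
The second indifference gives u(€914) = 0.27·u(€2,147) + 0.73·u(€0) = 0.27·0.39 + 0.73·0.00 = 0.1053.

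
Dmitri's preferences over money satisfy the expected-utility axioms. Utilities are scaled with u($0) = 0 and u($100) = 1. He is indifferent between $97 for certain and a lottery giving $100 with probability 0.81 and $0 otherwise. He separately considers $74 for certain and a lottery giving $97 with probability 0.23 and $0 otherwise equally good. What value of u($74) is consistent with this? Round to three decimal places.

First, u($97) = 0.81·u($100) + 0.19·u($0) = 0.81.
Then u($74) = 0.23·u($97) + 0.77·u($0) = 0.23·0.81 + 0.77·0.00 = 0.1863.

0.186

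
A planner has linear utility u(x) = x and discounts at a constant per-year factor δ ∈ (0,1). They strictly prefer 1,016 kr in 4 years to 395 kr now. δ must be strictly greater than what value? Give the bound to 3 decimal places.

The preference means 395 < δ^4·1016.
So δ^4 > 395/1016 = 0.38878; taking the 4th root of both positive sides preserves the inequality.
δ > 0.38878^(1/4) = 0.790.

δ > 0.790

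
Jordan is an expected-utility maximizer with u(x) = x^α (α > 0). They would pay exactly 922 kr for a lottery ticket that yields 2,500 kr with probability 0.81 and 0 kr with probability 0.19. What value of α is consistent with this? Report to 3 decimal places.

α ≈ 0.211

Since u(0) = 0, the lottery's EU is 0.81·2500^α.
Equating: 922^α = 0.81·2500^α, i.e. 0.3688^α = 0.81.
α = ln(0.81) / ln(922/2500) = -0.210721/-0.997501 ≈ 0.211.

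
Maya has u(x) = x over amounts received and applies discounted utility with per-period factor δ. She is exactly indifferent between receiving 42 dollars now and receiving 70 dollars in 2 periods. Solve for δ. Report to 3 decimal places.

The payoff in 2 periods is discounted by δ^2, so u(42) = δ^2·u(70) and δ^2 = u(42)/u(70).
With u(x) = x: δ^2 = 42/70 = 0.60000.
Taking the square root: δ = 0.60000^(1/2) ≈ 0.775.

δ ≈ 0.775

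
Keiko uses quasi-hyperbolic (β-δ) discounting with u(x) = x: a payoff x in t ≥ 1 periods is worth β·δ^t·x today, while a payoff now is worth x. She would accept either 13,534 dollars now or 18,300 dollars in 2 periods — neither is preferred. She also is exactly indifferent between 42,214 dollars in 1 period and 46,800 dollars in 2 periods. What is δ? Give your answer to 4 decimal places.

Both payoffs in the second observation are in the future, so β drops out: δ^1·42214 = δ^2·46800 ⇒ δ = 42214/46800 = 0.90201.

δ ≈ 0.9020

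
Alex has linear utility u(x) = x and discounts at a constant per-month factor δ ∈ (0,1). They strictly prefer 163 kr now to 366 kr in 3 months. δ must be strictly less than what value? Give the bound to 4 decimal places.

δ < 0.7637

Comparing present values: 163 > δ^3·366.
So δ^3 < 163/366 = 0.44536; taking the cube root of both positive sides preserves the inequality.
δ < 0.44536^(1/3) = 0.7637.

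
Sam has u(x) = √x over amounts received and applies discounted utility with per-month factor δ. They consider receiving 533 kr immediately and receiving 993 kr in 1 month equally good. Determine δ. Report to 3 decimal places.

δ ≈ 0.733

The payoff in 1 month is discounted by δ, so u(533) = δ·u(993) and δ = u(533)/u(993).
Since u(x) = √x, δ = √(533/993) = 0.73264.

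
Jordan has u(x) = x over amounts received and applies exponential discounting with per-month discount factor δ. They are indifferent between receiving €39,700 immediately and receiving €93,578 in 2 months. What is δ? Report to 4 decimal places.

δ ≈ 0.6513

The payoff in 2 months is discounted by δ^2, so u(39700) = δ^2·u(93578) and δ^2 = u(39700)/u(93578).
With u(x) = x: δ^2 = 39700/93578 = 0.42425.
Taking the square root: δ = 0.42425^(1/2) ≈ 0.6513.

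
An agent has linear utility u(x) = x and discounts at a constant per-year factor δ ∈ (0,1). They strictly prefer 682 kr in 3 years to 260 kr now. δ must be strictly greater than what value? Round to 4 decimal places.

The preference means 260 < δ^3·682.
Hence δ^3 > 260/682 = 0.38123, and x ↦ x^(1/3) is increasing on (0,∞).
δ > (260/682)^(1/3) ≈ 0.7251.

δ > 0.7251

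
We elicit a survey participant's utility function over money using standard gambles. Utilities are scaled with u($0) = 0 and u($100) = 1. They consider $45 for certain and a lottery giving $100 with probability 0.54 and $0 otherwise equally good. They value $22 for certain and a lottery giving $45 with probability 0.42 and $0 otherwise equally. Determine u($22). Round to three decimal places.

0.227

From the first indifference, u($45) = 0.54·u($100) + 0.46·u($0) = 0.54·1 + 0.46·0 = 0.54.
Chaining: u($22) = 0.42·0.54 + 0.58·0.00 = 0.2268.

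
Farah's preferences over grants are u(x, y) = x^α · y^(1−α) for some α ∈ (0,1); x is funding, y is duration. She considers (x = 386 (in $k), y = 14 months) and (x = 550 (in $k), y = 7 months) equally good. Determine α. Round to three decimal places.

Indifference: 386^α · 14^(1−α) = 550^α · 7^(1−α).
Rearrange to (386/550)^α = (7/14)^(1−α) and take logs: α·-0.354081 = (1−α)·-0.693147.
So α/(1−α) = (-0.693147)/(-0.354081) = 1.957594, and α = 1.957594/2.957594 ≈ 0.662.

α ≈ 0.662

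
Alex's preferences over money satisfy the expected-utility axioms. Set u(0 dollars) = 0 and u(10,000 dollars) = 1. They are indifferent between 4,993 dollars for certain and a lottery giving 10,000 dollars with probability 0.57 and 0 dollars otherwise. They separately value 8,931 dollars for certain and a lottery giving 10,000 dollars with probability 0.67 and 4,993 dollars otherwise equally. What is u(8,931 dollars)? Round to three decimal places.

First, u(4,993 dollars) = 0.57·u(10,000 dollars) + 0.43·u(0 dollars) = 0.57.
The second indifference gives u(8,931 dollars) = 0.67·u(10,000 dollars) + 0.33·u(4,993 dollars) = 0.67·1.00 + 0.33·0.57 = 0.8581.

0.858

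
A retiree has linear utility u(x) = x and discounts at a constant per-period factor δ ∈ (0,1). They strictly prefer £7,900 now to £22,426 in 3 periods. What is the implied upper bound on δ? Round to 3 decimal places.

δ < 0.706

Under u(x) = x this choice says 7900 > δ^3·22426.
So δ^3 < 7900/22426 = 0.35227; taking the cube root of both positive sides preserves the inequality.
δ < (7900/22426)^(1/3) ≈ 0.706.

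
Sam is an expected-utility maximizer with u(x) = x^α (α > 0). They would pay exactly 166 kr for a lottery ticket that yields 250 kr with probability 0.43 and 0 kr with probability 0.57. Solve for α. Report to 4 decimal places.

α ≈ 2.0611

Since u(0) = 0, the lottery's EU is 0.43·250^α.
Equating: 166^α = 0.43·250^α, i.e. 0.6640^α = 0.43.
α = ln(0.43) / ln(166/250) = -0.8439701/-0.4094731 ≈ 2.0611.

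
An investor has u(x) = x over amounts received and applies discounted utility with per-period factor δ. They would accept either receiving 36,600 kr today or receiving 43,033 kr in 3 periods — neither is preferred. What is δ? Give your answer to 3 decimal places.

Equating discounted utilities: u(36600) = δ^3·u(43033) ⇒ δ^3 = u(36600)/u(43033).
With u(x) = x: δ^3 = 36600/43033 = 0.85051.
So δ = 0.85051^(1/3) ≈ 0.947.

δ ≈ 0.947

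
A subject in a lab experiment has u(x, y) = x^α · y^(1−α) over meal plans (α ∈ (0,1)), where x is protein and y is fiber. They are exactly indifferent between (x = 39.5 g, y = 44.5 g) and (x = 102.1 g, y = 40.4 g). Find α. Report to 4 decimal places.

The Cobb–Douglas utilities coincide, so 39.5^α·44.5^(1−α) = 102.1^α·40.4^(1−α).
Rearrange to (39.5/102.1)^α = (40.4/44.5)^(1−α) and take logs: α·-0.9496521 = (1−α)·-0.0966594.
With A = -0.9496521 and B = -0.0966594: α·A = (1−α)·B, so α = B/(A+B) = -0.0966594/-1.0463115 ≈ 0.0924.

α ≈ 0.0924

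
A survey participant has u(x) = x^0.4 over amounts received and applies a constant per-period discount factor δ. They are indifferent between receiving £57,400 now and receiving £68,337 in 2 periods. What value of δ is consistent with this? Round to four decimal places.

Equating discounted utilities: u(57400) = δ^2·u(68337) ⇒ δ^2 = u(57400)/u(68337).
Since u(x) = x^0.4, δ^2 = (57400/68337)^0.4 = 0.83995^0.4 = 0.93261.
Taking the square root: δ = 0.93261^(1/2) ≈ 0.9657.

δ ≈ 0.9657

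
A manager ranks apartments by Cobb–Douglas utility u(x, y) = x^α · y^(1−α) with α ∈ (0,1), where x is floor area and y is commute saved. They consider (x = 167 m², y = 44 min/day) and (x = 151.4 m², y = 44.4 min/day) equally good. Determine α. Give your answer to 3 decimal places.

Set the two utilities equal: 167^α·44^(1−α) = 151.4^α·44.4^(1−α).
Rearrange to (167/151.4)^α = (44.4/44)^(1−α) and take logs: α·0.098068 = (1−α)·0.009050.
Thus α·(0.107118) = 0.009050, so α = 0.009050/0.107118 ≈ 0.084.

α ≈ 0.084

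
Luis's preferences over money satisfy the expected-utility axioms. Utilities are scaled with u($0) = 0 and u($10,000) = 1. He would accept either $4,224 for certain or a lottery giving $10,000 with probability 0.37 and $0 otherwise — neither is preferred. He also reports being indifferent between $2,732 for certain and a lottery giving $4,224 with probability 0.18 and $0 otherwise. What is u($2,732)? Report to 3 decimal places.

0.067

First, u($4,224) = 0.37·u($10,000) + 0.63·u($0) = 0.37.
Chaining: u($2,732) = 0.18·0.37 + 0.82·0.00 = 0.0666.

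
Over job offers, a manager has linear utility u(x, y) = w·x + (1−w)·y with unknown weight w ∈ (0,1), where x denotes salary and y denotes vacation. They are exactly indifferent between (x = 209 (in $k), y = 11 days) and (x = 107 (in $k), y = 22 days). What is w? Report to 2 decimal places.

w = 0.10

Indifference: w·209 + (1−w)·11 = w·107 + (1−w)·22.
w·(209−107) = (1−w)·(22−11), i.e. w·102 = (1−w)·11.
The marginal rate of substitution is 11/102, so w = 11/(102+11) = 0.10.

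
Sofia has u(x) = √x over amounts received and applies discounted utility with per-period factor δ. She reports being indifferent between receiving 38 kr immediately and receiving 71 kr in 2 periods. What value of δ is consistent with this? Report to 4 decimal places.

The payoff in 2 periods is discounted by δ^2, so u(38) = δ^2·u(71) and δ^2 = u(38)/u(71).
Since u(x) = √x, δ^2 = √(38/71) = 0.73158.
Taking the square root: δ = 0.73158^(1/2) ≈ 0.8553.

δ ≈ 0.8553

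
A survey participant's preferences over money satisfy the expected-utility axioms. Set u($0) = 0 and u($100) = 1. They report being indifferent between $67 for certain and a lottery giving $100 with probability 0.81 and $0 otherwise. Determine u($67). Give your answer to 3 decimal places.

u($67) equals the lottery's expected utility: 0.81·1 + 0.19·0 = 0.81.

0.810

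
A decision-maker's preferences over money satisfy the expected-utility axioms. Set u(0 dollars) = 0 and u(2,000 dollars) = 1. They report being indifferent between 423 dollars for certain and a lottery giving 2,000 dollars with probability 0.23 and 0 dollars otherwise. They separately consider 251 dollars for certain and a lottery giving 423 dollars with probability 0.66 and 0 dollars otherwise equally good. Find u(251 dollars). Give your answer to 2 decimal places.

0.15

From the first indifference, u(423 dollars) = 0.23·u(2,000 dollars) + 0.77·u(0 dollars) = 0.23·1 + 0.77·0 = 0.23.
The second indifference gives u(251 dollars) = 0.66·u(423 dollars) + 0.34·u(0 dollars) = 0.66·0.23 + 0.34·0.00 = 0.1518.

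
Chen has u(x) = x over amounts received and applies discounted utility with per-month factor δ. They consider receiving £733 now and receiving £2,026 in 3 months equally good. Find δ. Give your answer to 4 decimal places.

The payoff in 3 months is discounted by δ^3, so u(733) = δ^3·u(2026) and δ^3 = u(733)/u(2026).
With u(x) = x: δ^3 = 733/2026 = 0.36180.
Hence δ = (0.36180)^(1/3) = 0.712560.

δ ≈ 0.7126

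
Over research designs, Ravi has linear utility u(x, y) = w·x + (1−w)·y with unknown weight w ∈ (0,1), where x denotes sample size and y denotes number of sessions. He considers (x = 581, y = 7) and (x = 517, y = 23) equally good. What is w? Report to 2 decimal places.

Indifference: w·581 + (1−w)·7 = w·517 + (1−w)·23.
w·(581−517) = (1−w)·(23−7), i.e. w·64 = (1−w)·16.
The marginal rate of substitution is 16/64, so w = 16/(64+16) = 0.20.

w = 0.20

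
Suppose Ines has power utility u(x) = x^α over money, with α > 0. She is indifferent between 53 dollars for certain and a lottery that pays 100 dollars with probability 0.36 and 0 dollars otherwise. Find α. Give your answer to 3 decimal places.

α ≈ 1.609

EU(lottery) = 0.36·100^α + 0.64·0 = 0.36·100^α.
Indifference: 53^α = 0.36·100^α, so (53/100)^α = 0.36.
Taking logs: α·ln(53/100) = ln(0.36), so α = -1.021651 / -0.634878 ≈ 1.609.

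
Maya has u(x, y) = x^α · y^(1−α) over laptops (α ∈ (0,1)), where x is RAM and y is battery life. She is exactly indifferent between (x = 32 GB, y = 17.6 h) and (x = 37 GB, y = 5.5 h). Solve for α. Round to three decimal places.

α ≈ 0.889

Set the two utilities equal: 32^α·17.6^(1−α) = 37^α·5.5^(1−α).
Taking logs: α·ln 32 + (1−α)·ln 17.6 = α·ln 37 + (1−α)·ln 5.5, i.e. α·-0.145182 = (1−α)·-1.163151.
Thus α·(-1.308333) = -1.163151, so α = -1.163151/-1.308333 ≈ 0.889.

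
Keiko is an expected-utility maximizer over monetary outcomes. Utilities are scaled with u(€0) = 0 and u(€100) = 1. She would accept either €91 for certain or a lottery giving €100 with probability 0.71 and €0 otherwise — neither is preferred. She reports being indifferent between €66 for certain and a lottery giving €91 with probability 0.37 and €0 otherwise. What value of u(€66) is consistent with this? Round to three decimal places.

From the first indifference, u(€91) = 0.71·u(€100) + 0.29·u(€0) = 0.71·1 + 0.29·0 = 0.71.
Then u(€66) = 0.37·u(€91) + 0.63·u(€0) = 0.37·0.71 + 0.63·0.00 = 0.2627.

0.263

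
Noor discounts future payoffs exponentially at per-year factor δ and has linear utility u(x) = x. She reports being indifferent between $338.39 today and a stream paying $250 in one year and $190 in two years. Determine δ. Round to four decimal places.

The stream is worth 250δ + 190δ² today, so 250δ + 190δ² = 338.39.
That is, 190δ² + 250δ − 338.39 = 0, a quadratic in δ.
δ = (−250 + √(250² + 4·190·338.39)) / (2·190) = (−250 + √319676.40) / 380 ≈ 0.8300.

δ ≈ 0.8300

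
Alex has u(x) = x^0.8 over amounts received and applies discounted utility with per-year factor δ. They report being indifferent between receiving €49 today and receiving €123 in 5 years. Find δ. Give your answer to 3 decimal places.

δ ≈ 0.863

The payoff in 5 years is discounted by δ^5, so u(49) = δ^5·u(123) and δ^5 = u(49)/u(123).
With u(x) = x^0.8: δ^5 = 49^0.8/123^0.8 = (49/123)^0.8 = 0.47889.
So δ = 0.47889^(1/5) ≈ 0.863.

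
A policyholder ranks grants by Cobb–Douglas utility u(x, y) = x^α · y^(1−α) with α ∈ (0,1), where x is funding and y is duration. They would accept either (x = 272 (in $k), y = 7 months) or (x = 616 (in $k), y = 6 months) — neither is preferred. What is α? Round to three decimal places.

Set the two utilities equal: 272^α·7^(1−α) = 616^α·6^(1−α).
(272/616)^α = (6/7)^(1−α); take logs: α·ln(272/616) = (1−α)·ln(6/7), i.e. α·-0.817445 = (1−α)·-0.154151.
Thus α·(-0.971596) = -0.154151, so α = -0.154151/-0.971596 ≈ 0.159.

α ≈ 0.159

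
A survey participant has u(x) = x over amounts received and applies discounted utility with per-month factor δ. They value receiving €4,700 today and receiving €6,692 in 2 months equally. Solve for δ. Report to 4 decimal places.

Indifference means u(4700) = δ^2 · u(6692), so δ^2 = u(4700)/u(6692).
With u(x) = x: δ^2 = 4700/6692 = 0.70233.
Hence δ = (0.70233)^(1/2) = 0.838052.

δ ≈ 0.8381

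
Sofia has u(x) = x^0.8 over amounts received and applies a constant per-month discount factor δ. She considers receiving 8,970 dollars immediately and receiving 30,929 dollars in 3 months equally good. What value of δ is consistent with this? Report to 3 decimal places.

Equating discounted utilities: u(8970) = δ^3·u(30929) ⇒ δ^3 = u(8970)/u(30929).
With u(x) = x^0.8: δ^3 = 8970^0.8/30929^0.8 = (8970/30929)^0.8 = 0.37148.
Taking the cube root: δ = 0.37148^(1/3) ≈ 0.719.

δ ≈ 0.719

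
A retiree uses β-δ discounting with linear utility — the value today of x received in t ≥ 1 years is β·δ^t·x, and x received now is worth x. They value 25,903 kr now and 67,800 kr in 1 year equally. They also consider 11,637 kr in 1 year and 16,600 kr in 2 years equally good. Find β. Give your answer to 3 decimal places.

From the later pair, β·δ^1·11637 = β·δ^2·16600; dividing through, δ = 11637/16600 = 0.70102.
Substituting δ into 25903 = β·δ·67800: β = 25903/(47529.434) ≈ 0.545.

β ≈ 0.545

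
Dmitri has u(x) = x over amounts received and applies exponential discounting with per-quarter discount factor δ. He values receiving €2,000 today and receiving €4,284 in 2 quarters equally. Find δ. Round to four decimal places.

δ ≈ 0.6833

Equating discounted utilities: u(2000) = δ^2·u(4284) ⇒ δ^2 = u(2000)/u(4284).
With u(x) = x: δ^2 = 2000/4284 = 0.46685.
Taking the square root: δ = 0.46685^(1/2) ≈ 0.6833.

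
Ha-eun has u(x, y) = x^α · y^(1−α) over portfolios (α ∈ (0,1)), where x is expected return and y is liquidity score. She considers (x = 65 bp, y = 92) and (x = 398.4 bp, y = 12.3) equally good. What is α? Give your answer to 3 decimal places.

α ≈ 0.526

Set the two utilities equal: 65^α·92^(1−α) = 398.4^α·12.3^(1−α).
(65/398.4)^α = (12.3/92)^(1−α); take logs: α·ln(65/398.4) = (1−α)·ln(12.3/92), i.e. α·-1.813069 = (1−α)·-2.012189.
With A = -1.813069 and B = -2.012189: α·A = (1−α)·B, so α = B/(A+B) = -2.012189/-3.825258 ≈ 0.526.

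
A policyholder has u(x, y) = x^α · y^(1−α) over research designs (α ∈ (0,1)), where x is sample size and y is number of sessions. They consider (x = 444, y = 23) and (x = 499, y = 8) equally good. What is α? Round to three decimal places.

α ≈ 0.900

The Cobb–Douglas utilities coincide, so 444^α·23^(1−α) = 499^α·8^(1−α).
(444/499)^α = (8/23)^(1−α); take logs: α·ln(444/499) = (1−α)·ln(8/23), i.e. α·-0.116782 = (1−α)·-1.056053.
So α/(1−α) = (-1.056053)/(-0.116782) = 9.042943, and α = 9.042943/10.042943 ≈ 0.900.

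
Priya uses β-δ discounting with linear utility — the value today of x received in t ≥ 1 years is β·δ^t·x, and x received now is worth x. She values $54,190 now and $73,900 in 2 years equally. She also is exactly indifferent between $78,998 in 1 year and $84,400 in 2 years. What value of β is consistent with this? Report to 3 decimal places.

Both payoffs in the second observation are in the future, so β drops out: δ^1·78998 = δ^2·84400 ⇒ δ = 78998/84400 = 0.93600.
The first indifference: 54190 = β·δ^2·73900, so β = 54190/(δ^2·73900) = 54190/(0.87609·73900) ≈ 0.837.

β ≈ 0.837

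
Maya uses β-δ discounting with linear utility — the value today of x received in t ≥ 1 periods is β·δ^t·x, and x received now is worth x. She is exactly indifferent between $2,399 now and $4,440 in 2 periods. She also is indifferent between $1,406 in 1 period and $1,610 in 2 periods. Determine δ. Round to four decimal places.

δ ≈ 0.8733

Both payoffs in the second observation are in the future, so β drops out: δ^1·1406 = δ^2·1610 ⇒ δ = 1406/1610 = 0.87329.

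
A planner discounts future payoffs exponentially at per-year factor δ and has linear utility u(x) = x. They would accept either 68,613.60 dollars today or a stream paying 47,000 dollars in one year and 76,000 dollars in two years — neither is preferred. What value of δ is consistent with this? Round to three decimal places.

Present value of the stream is 47000·δ + 76000·δ². Indifference gives 47000δ + 76000δ² = 68613.60.
So 76000δ² + 47000δ − 68613.60 = 0.
By the quadratic formula (taking the positive root), δ = (−47000 + √23067534400.00) / 152000 ≈ 0.690.

δ ≈ 0.690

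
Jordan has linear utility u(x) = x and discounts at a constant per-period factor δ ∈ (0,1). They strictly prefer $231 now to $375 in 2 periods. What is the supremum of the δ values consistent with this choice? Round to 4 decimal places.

The preference means 231 > δ^2·375.
Dividing by 375: δ^2 < 0.61600. Both sides are positive, so the square root keeps the direction.
δ < (231/375)^(1/2) ≈ 0.7849.

δ < 0.7849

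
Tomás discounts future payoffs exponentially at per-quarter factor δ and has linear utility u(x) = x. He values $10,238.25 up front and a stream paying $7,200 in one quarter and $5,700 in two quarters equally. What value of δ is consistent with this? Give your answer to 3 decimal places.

δ ≈ 0.850

Equating present values: 10238.25 = 7200δ + 5700δ².
Rearranged: 5700δ² + 7200δ − 10238.25 = 0.
By the quadratic formula (taking the positive root), δ = (−7200 + √285272100.00) / 11400 ≈ 0.850.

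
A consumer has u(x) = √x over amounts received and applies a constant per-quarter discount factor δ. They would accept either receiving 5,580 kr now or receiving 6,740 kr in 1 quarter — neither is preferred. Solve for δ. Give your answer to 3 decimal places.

The payoff in 1 quarter is discounted by δ, so u(5580) = δ·u(6740) and δ = u(5580)/u(6740).
Since u(x) = √x, δ = √(5580/6740) = 0.90989.

δ ≈ 0.910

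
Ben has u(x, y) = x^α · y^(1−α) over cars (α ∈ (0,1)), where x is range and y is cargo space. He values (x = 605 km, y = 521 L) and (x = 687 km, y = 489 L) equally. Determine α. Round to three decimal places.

α ≈ 0.333

Set the two utilities equal: 605^α·521^(1−α) = 687^α·489^(1−α).
(605/687)^α = (489/521)^(1−α); take logs: α·ln(605/687) = (1−α)·ln(489/521), i.e. α·-0.127106 = (1−α)·-0.063388.
Thus α·(-0.190494) = -0.063388, so α = -0.063388/-0.190494 ≈ 0.333.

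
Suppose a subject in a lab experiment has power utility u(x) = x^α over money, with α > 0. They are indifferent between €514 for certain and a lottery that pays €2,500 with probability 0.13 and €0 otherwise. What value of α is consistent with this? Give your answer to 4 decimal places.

The lottery's expected utility is 0.13·u(2500) + 0.87·u(0) = 0.13·2500^α (since u(0) = 0 for α > 0).
Indifference: 514^α = 0.13·2500^α, so (514/2500)^α = 0.13.
α = ln(0.13) / ln(514/2500) = -2.0402208/-1.5818227 ≈ 1.2898.

α ≈ 1.2898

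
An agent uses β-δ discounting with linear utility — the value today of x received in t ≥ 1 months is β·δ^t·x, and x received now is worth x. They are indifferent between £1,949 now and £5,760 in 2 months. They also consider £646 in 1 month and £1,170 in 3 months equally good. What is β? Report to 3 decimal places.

β ≈ 0.613

From the later pair, β·δ^1·646 = β·δ^3·1170; dividing through, δ^2 = 646/1170 = 0.55214, so δ = 0.74306.
Substituting δ into 1949 = β·δ^2·5760: β = 1949/(3180.308) ≈ 0.613.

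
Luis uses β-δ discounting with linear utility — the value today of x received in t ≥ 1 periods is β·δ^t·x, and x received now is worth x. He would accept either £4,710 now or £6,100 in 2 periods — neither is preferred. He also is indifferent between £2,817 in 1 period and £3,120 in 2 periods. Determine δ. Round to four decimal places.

From the later pair, β·δ^1·2817 = β·δ^2·3120; dividing through, δ = 2817/3120 = 0.90288.

δ ≈ 0.9029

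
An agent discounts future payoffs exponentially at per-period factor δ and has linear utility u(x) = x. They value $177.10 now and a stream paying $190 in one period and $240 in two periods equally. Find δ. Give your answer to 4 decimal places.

Present value of the stream is 190·δ + 240·δ². Indifference gives 190δ + 240δ² = 177.10.
That is, 240δ² + 190δ − 177.10 = 0, a quadratic in δ.
The positive root is δ = [−190 + √(190² + 4·240·177.10)] / (2·240) = (−190 + 454.000)/480 ≈ 0.5500.

δ ≈ 0.5500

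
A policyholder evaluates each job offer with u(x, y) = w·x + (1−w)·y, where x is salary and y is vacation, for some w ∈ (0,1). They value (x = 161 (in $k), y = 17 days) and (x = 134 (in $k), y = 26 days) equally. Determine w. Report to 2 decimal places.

Equating utilities: w·161 + (1−w)·17 = w·134 + (1−w)·26.
Collecting terms: w·27 = (1−w)·9.
So w/(1−w) = 9/27 = 0.3333, giving w = 9/(27+9) = 0.25.

w = 0.25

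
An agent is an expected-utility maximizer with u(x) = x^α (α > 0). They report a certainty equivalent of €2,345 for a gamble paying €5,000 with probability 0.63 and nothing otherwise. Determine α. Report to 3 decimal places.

The lottery's expected utility is 0.63·u(5000) + 0.37·u(0) = 0.63·5000^α (since u(0) = 0 for α > 0).
Indifference: 2345^α = 0.63·5000^α, so (2345/5000)^α = 0.63.
Take logs: α = ln 0.63 / ln(2345/5000) ≈ 0.61023.

α ≈ 0.610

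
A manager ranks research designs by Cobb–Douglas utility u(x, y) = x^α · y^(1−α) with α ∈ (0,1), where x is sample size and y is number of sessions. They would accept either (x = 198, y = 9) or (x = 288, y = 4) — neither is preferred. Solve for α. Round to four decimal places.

Indifference: 198^α · 9^(1−α) = 288^α · 4^(1−α).
Taking logs: α·ln 198 + (1−α)·ln 9 = α·ln 288 + (1−α)·ln 4, i.e. α·-0.3746934 = (1−α)·-0.8109302.
Thus α·(-1.1856236) = -0.8109302, so α = -0.8109302/-1.1856236 ≈ 0.6840.

α ≈ 0.6840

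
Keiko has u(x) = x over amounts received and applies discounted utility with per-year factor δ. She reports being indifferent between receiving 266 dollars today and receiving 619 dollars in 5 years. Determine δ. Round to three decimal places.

δ ≈ 0.845

Equating discounted utilities: u(266) = δ^5·u(619) ⇒ δ^5 = u(266)/u(619).
With u(x) = x: δ^5 = 266/619 = 0.42973.
So δ = 0.42973^(1/5) ≈ 0.845.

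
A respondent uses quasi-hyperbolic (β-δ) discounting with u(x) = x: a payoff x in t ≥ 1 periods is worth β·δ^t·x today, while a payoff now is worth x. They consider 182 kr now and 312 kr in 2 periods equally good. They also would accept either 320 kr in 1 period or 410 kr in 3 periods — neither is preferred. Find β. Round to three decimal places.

Both payoffs in the second observation are in the future, so β drops out: δ^1·320 = δ^3·410 ⇒ δ^2 = 320/410 = 0.78049, so δ = 0.88345.
Now use the now-vs-future pair: 182 = β·δ^2·312 gives β = 182/(0.78049·312) ≈ 0.747.

β ≈ 0.747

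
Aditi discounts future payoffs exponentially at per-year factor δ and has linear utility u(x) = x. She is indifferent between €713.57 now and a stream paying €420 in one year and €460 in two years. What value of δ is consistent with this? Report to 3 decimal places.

The stream is worth 420δ + 460δ² today, so 420δ + 460δ² = 713.57.
That is, 460δ² + 420δ − 713.57 = 0, a quadratic in δ.
δ = (−420 + √(420² + 4·460·713.57)) / (2·460) = (−420 + √1489368.80) / 920 ≈ 0.870.

δ ≈ 0.870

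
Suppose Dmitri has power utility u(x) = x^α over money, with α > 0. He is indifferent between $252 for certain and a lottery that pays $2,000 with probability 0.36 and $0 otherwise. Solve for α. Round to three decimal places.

The lottery's expected utility is 0.36·u(2000) + 0.64·u(0) = 0.36·2000^α (since u(0) = 0 for α > 0).
Setting u(252) equal to that: 252^α = 0.36·2000^α ⇒ (252/2000)^α = 0.36.
α = ln(0.36) / ln(252/2000) = -1.021651/-2.071473 ≈ 0.493.

α ≈ 0.493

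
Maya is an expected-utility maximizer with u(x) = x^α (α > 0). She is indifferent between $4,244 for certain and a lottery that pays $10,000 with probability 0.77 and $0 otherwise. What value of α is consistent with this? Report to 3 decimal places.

EU(lottery) = 0.77·10000^α + 0.23·0 = 0.77·10000^α.
Indifference: 4244^α = 0.77·10000^α, so (4244/10000)^α = 0.77.
α = ln(0.77) / ln(4244/10000) = -0.261365/-0.857079 ≈ 0.305.

α ≈ 0.305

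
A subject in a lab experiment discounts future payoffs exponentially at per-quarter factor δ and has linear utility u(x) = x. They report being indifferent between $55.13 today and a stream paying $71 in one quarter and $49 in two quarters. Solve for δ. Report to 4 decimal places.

δ ≈ 0.5600

The stream is worth 71δ + 49δ² today, so 71δ + 49δ² = 55.13.
Rearranged: 49δ² + 71δ − 55.13 = 0.
By the quadratic formula (taking the positive root), δ = (−71 + √15846.48) / 98 ≈ 0.5600.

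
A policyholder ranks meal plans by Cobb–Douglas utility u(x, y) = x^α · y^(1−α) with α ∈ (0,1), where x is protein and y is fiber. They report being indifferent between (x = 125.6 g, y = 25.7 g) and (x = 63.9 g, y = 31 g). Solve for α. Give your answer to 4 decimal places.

Set the two utilities equal: 125.6^α·25.7^(1−α) = 63.9^α·31^(1−α).
(125.6/63.9)^α = (31/25.7)^(1−α); take logs: α·ln(125.6/63.9) = (1−α)·ln(31/25.7), i.e. α·0.6757829 = (1−α)·0.1874962.
So α/(1−α) = (0.1874962)/(0.6757829) = 0.2774503, and α = 0.2774503/1.2774503 ≈ 0.2172.

α ≈ 0.2172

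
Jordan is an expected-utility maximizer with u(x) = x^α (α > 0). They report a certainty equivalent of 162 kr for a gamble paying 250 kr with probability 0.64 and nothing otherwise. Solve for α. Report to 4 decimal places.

α ≈ 1.0286

The lottery's expected utility is 0.64·u(250) + 0.36·u(0) = 0.64·250^α (since u(0) = 0 for α > 0).
Setting u(162) equal to that: 162^α = 0.64·250^α ⇒ (162/250)^α = 0.64.
Taking logs: α·ln(162/250) = ln(0.64), so α = -0.4462871 / -0.4338646 ≈ 1.0286.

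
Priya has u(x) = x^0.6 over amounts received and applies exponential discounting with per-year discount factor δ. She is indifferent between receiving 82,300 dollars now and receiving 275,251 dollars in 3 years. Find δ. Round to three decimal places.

Indifference means u(82300) = δ^3 · u(275251), so δ^3 = u(82300)/u(275251).
With u(x) = x^0.6: δ^3 = 82300^0.6/275251^0.6 = (82300/275251)^0.6 = 0.48462.
So δ = 0.48462^(1/3) ≈ 0.785.

δ ≈ 0.785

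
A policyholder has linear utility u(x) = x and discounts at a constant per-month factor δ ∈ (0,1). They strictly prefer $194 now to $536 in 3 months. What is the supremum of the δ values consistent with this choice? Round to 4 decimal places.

The preference means 194 > δ^3·536.
Hence δ^3 < 194/536 = 0.36194, and x ↦ x^(1/3) is increasing on (0,∞).
δ < (194/536)^(1/3) ≈ 0.7127.

δ < 0.7127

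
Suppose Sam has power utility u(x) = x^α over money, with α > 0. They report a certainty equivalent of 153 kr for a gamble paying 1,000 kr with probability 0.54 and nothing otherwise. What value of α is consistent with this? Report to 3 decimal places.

α ≈ 0.328

The lottery's expected utility is 0.54·u(1000) + 0.46·u(0) = 0.54·1000^α (since u(0) = 0 for α > 0).
Setting u(153) equal to that: 153^α = 0.54·1000^α ⇒ (153/1000)^α = 0.54.
α = ln(0.54) / ln(153/1000) = -0.616186/-1.877317 ≈ 0.328.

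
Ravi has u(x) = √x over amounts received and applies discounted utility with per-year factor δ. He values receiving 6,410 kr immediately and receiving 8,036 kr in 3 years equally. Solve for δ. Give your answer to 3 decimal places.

δ ≈ 0.963

Equating discounted utilities: u(6410) = δ^3·u(8036) ⇒ δ^3 = u(6410)/u(8036).
Since u(x) = √x, δ^3 = √(6410/8036) = 0.89312.
Taking the cube root: δ = 0.89312^(1/3) ≈ 0.963.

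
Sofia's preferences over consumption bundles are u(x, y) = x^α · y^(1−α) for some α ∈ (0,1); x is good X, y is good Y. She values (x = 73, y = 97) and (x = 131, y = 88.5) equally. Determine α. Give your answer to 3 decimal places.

Indifference: 73^α · 97^(1−α) = 131^α · 88.5^(1−α).
Rearrange to (73/131)^α = (88.5/97)^(1−α) and take logs: α·-0.584738 = (1−α)·-0.091708.
So α/(1−α) = (-0.091708)/(-0.584738) = 0.156836, and α = 0.156836/1.156836 ≈ 0.136.

α ≈ 0.136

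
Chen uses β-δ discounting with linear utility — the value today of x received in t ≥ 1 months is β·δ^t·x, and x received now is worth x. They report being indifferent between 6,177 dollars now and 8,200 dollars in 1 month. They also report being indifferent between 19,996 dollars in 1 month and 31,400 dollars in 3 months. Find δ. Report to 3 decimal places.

The second indifference involves only future payoffs, so β cancels: β·δ^1·19996 = β·δ^3·31400, giving δ^2 = 19996/31400 = 0.63682, so δ = 0.79801.

δ ≈ 0.798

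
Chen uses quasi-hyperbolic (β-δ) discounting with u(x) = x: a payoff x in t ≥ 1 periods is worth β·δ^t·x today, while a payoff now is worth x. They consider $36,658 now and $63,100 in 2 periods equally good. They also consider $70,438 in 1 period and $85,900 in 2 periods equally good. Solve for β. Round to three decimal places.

β ≈ 0.864

Both payoffs in the second observation are in the future, so β drops out: δ^1·70438 = δ^2·85900 ⇒ δ = 70438/85900 = 0.82000.
The first indifference: 36658 = β·δ^2·63100, so β = 36658/(δ^2·63100) = 36658/(0.67240·63100) ≈ 0.864.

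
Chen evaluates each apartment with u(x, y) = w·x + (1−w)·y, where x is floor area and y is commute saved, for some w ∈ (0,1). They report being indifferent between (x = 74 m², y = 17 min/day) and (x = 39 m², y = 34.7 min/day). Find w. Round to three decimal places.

w = 0.336

u(74,17) = u(39,34.7) means w·74 + (1−w)·17 = w·39 + (1−w)·34.7.
w·(74−39) = (1−w)·(34.7−17), i.e. w·35 = (1−w)·17.7.
So w/(1−w) = 17.7/35 = 0.5057, giving w = 17.7/(35+17.7) = 0.336.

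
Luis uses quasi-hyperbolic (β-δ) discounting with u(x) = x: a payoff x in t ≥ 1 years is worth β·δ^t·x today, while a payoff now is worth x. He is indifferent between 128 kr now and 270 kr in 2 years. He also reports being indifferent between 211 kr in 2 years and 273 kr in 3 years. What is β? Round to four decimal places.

β ≈ 0.7936

The second indifference involves only future payoffs, so β cancels: β·δ^2·211 = β·δ^3·273, giving δ = 211/273 = 0.77289.
The first indifference: 128 = β·δ^2·270, so β = 128/(δ^2·270) = 128/(0.59736·270) ≈ 0.7936.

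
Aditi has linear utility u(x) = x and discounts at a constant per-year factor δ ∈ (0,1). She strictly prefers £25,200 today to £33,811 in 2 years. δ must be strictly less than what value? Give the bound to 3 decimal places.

The preference means 25200 > δ^2·33811.
Dividing by 33811: δ^2 < 0.74532. Both sides are positive, so the square root keeps the direction.
δ < (25200/33811)^(1/2) ≈ 0.863.

δ < 0.863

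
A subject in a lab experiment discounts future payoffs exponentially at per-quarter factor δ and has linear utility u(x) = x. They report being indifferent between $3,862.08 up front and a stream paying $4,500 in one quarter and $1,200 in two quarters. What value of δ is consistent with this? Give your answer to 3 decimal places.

Equating present values: 3862.08 = 4500δ + 1200δ².
Rearranged: 1200δ² + 4500δ − 3862.08 = 0.
δ = (−4500 + √(4500² + 4·1200·3862.08)) / (2·1200) = (−4500 + √38787984.00) / 2400 ≈ 0.720.

δ ≈ 0.720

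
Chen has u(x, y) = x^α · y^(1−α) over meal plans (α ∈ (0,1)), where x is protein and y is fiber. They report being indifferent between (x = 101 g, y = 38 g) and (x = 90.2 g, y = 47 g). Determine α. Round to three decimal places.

Indifference: 101^α · 38^(1−α) = 90.2^α · 47^(1−α).
Taking logs: α·ln 101 + (1−α)·ln 38 = α·ln 90.2 + (1−α)·ln 47, i.e. α·0.113091 = (1−α)·0.212561.
So α/(1−α) = (0.212561)/(0.113091) = 1.879557, and α = 1.879557/2.879557 ≈ 0.653.

α ≈ 0.653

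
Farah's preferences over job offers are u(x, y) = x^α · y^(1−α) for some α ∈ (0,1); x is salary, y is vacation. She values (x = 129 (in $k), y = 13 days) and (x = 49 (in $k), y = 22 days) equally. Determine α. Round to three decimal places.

Indifference: 129^α · 13^(1−α) = 49^α · 22^(1−α).
Taking logs: α·ln 129 + (1−α)·ln 13 = α·ln 49 + (1−α)·ln 22, i.e. α·0.967992 = (1−α)·0.526093.
With A = 0.967992 and B = 0.526093: α·A = (1−α)·B, so α = B/(A+B) = 0.526093/1.494085 ≈ 0.352.

α ≈ 0.352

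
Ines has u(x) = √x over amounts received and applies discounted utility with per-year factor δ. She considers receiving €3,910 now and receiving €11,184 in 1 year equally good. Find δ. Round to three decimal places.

δ ≈ 0.591

The payoff in 1 year is discounted by δ, so u(3910) = δ·u(11184) and δ = u(3910)/u(11184).
With u(x) = √x: δ = √3910/√11184 = √(3910/11184) = 0.59128.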